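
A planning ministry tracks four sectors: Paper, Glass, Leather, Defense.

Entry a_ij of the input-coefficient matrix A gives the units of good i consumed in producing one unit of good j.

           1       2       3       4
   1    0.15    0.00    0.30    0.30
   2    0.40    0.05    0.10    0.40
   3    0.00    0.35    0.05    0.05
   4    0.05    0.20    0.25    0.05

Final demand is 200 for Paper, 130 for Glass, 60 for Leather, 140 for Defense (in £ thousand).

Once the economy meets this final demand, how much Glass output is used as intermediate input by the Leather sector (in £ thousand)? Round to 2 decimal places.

I − A =
  [   0.85     0.00    -0.30    -0.30]
  [  -0.40     0.95    -0.10    -0.40]
  [   0.00    -0.35     0.95    -0.05]
  [  -0.05    -0.20    -0.25     0.95]
Compute the cofactors C_ij = (−1)^(i+j)·(3×3 minor ij) of I−A; the adjugate is their transpose:
adj(I−A) = Cᵀ =
  [ 0.700250   0.186000   0.324000   0.316500]
  [ 0.375250   0.741500   0.314250   0.447250]
  [ 0.146375   0.285875   0.660875   0.201375]
  [ 0.154375   0.241125   0.257125   0.695375]
det(I−A) = Σ_j (I−A)_1j·C_1j = (0.85)(0.700250) + (0.00)(0.375250) + (-0.30)(0.146375) + (-0.30)(0.154375) = 0.5049875
(I − A)⁻¹ = adj(I−A) / det(I−A) ≈
  [   1.3867     0.3683     0.6416     0.6267]
  [   0.7431     1.4684     0.6223     0.8857]
  [   0.2899     0.5661     1.3087     0.3988]
  [   0.3057     0.4775     0.5092     1.3770]
First solve x = (I − A)⁻¹ d = adj(I−A)·d / det(I−A); in particular x_3 = (0.146375·200 + 0.285875·130 + 0.660875·60 + 0.201375·140) / 0.5049875 = 134.28375 / 0.5049875 ≈ 265.9150.
Intermediate flow from 2 to 3: z_23 = a_23 · x_3 = 0.10 × 134.28375 / 0.5049875 = 13.428375 / 0.5049875 ≈ 26.59.

z_23 = 26.59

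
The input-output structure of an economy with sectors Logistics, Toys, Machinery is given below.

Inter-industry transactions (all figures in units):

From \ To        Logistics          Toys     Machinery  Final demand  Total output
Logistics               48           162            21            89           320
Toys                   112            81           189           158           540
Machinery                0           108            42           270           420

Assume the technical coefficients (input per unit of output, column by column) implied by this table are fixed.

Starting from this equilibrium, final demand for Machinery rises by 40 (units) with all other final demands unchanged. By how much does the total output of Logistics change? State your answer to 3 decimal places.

Technical coefficients a_ij = z_ij / X_j:
  a_11 = 48/320 = 0.15, a_21 = 112/320 = 0.35, a_31 = 0/320 = 0.00
  a_12 = 162/540 = 0.30, a_22 = 81/540 = 0.15, a_32 = 108/540 = 0.20
  a_13 = 21/420 = 0.05, a_23 = 189/420 = 0.45, a_33 = 42/420 = 0.10
I − A =
  [   0.85    -0.30    -0.05]
  [  -0.35     0.85    -0.45]
  [   0.00    -0.20     0.90]
Cofactors of I−A, C_ij = (−1)^(i+j)·(minor ij) (rows/columns in the sector order above):
  C_11 = (0.85)(0.90) − (-0.45)(-0.20) = 0.6750
  C_12 = −[(-0.35)(0.90) − (-0.45)(0.00)] = 0.3150
  C_13 = (-0.35)(-0.20) − (0.85)(0.00) = 0.0700
  C_21 = −[(-0.30)(0.90) − (-0.05)(-0.20)] = 0.2800
  C_22 = (0.85)(0.90) − (-0.05)(0.00) = 0.7650
  C_23 = −[(0.85)(-0.20) − (-0.30)(0.00)] = 0.1700
  C_31 = (-0.30)(-0.45) − (-0.05)(0.85) = 0.1775
  C_32 = −[(0.85)(-0.45) − (-0.05)(-0.35)] = 0.4000
  C_33 = (0.85)(0.85) − (-0.30)(-0.35) = 0.6175
det(I−A) = Σ_j (I−A)_1j·C_1j = (0.85)(0.6750) + (-0.30)(0.3150) + (-0.05)(0.0700) = 0.47575
adj(I−A) = Cᵀ =
  [ 0.6750   0.2800   0.1775]
  [ 0.3150   0.7650   0.4000]
  [ 0.0700   0.1700   0.6175]
(I − A)⁻¹ = adj(I−A) / det(I−A) ≈
  [   1.4188     0.5885     0.3731]
  [   0.6621     1.6080     0.8408]
  [   0.1471     0.3573     1.2980]
Δx = (I − A)⁻¹ Δd with Δd having +40 in the Machinery component and 0 elsewhere.
So Δx_1 = L_13 · (+40), where L_13 = adj(I−A)_13 / det(I−A) = 0.1775 / 0.47575.
Δx_1 = 0.1775 × (+40) / 0.47575 = 7.10 / 0.47575 ≈ 14.924.

Δx_1 = 14.924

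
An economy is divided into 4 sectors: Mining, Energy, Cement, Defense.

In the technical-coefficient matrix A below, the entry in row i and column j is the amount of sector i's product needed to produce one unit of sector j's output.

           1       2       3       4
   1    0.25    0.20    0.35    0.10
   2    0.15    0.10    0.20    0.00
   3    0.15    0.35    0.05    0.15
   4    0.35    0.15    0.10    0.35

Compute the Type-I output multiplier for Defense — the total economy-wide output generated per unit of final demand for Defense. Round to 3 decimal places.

m_4 = 3.099

I − A =
  [   0.75    -0.20    -0.35    -0.10]
  [  -0.15     0.90    -0.20     0.00]
  [  -0.15    -0.35     0.95    -0.15]
  [  -0.35    -0.15    -0.10     0.65]
Compute the cofactors C_ij = (−1)^(i+j)·(3×3 minor ij) of I−A; the adjugate is their transpose:
adj(I−A) = Cᵀ =
  [ 0.492250   0.225750   0.242750   0.131750]
  [ 0.120375   0.364625   0.126125   0.047625]
  [ 0.172500   0.207500   0.385500   0.115500]
  [ 0.319375   0.237625   0.219125   0.488625]
det(I−A) = Σ_j (I−A)_1j·C_1j = (0.75)(0.492250) + (-0.20)(0.120375) + (-0.35)(0.172500) + (-0.10)(0.319375) = 0.2528
(I − A)⁻¹ = adj(I−A) / det(I−A) ≈
  [   1.9472     0.8930     0.9602     0.5212]
  [   0.4762     1.4423     0.4989     0.1884]
  [   0.6824     0.8208     1.5249     0.4569]
  [   1.2634     0.9400     0.8668     1.9329]
The output multiplier for sector j is the column-j sum of the Leontief inverse (I − A)⁻¹ = adj(I−A) / det(I−A).
Column 4 of adj(I−A): (0.131750, 0.047625, 0.115500, 0.488625); det(I−A) = 0.2528.
m_4 = (0.131750 + 0.047625 + 0.115500 + 0.488625) / 0.2528 = 0.7835 / 0.2528 ≈ 3.099.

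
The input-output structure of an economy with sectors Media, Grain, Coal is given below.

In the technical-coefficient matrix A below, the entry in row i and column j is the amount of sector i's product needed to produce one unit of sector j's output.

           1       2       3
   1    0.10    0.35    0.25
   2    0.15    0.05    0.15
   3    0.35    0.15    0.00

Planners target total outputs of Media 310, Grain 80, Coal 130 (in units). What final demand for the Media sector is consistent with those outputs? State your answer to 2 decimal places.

I − A =
  [   0.90    -0.35    -0.25]
  [  -0.15     0.95    -0.15]
  [  -0.35    -0.15     1.00]
d = (I − A) x:
  d_1 = (+0.90)·310 + (-0.35)·80 + (-0.25)·130 = 218.50
  d_2 = (-0.15)·310 + (+0.95)·80 + (-0.15)·130 = 10.00
  d_3 = (-0.35)·310 + (-0.15)·80 + (+1.00)·130 = 9.50

d_1 = 218.50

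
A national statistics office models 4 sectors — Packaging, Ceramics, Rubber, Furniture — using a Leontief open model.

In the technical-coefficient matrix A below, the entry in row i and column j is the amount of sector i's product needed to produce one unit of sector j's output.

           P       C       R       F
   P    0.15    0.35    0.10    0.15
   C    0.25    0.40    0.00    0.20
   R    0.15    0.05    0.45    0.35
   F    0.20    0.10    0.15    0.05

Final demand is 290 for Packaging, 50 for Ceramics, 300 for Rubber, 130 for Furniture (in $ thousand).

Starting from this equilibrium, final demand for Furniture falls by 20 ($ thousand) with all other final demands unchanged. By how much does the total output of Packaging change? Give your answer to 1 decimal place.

Δx_P = -14.7

I − A =
  [   0.85    -0.35    -0.10    -0.15]
  [  -0.25     0.60     0.00    -0.20]
  [  -0.15    -0.05     0.55    -0.35]
  [  -0.20    -0.10    -0.15     0.95]
Compute the cofactors C_ij = (−1)^(i+j)·(3×3 minor ij) of I−A; the adjugate is their transpose:
adj(I−A) = Cᵀ =
  [ 0.269500   0.182125   0.079000   0.110000]
  [ 0.144000   0.358375   0.058875   0.119875]
  [ 0.147125   0.145250   0.348625   0.182250]
  [ 0.095125   0.099000   0.077875   0.222125]
det(I−A) = Σ_j (I−A)_1j·C_1j = (0.85)(0.269500) + (-0.35)(0.144000) + (-0.10)(0.147125) + (-0.15)(0.095125) = 0.14969375
(I − A)⁻¹ = adj(I−A) / det(I−A) ≈
  [   1.8003     1.2167     0.5277     0.7348]
  [   0.9620     2.3941     0.3933     0.8008]
  [   0.9828     0.9703     2.3289     1.2175]
  [   0.6355     0.6614     0.5202     1.4839]
Δx = (I − A)⁻¹ Δd with Δd having -20 in the Furniture component and 0 elsewhere.
So Δx_P = L_PF · (-20), where L_PF = adj(I−A)_PF / det(I−A) = 0.110000 / 0.14969375.
Δx_P = 0.110000 × (-20) / 0.14969375 = -2.20 / 0.14969375 ≈ -14.7.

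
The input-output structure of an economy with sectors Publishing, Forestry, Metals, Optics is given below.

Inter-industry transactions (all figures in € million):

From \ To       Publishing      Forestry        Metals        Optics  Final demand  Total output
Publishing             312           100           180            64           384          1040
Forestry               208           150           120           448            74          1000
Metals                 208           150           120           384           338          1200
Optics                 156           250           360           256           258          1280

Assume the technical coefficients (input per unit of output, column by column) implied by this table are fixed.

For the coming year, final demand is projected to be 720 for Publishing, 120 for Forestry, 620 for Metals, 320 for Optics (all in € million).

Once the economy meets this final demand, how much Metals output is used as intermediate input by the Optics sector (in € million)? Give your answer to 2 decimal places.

z_MO = 610.54

Technical coefficients a_ij = z_ij / X_j:
  a_PP = 312/1040 = 0.30, a_FP = 208/1040 = 0.20, a_MP = 208/1040 = 0.20, a_OP = 156/1040 = 0.15
  a_PF = 100/1000 = 0.10, a_FF = 150/1000 = 0.15, a_MF = 150/1000 = 0.15, a_OF = 250/1000 = 0.25
  a_PM = 180/1200 = 0.15, a_FM = 120/1200 = 0.10, a_MM = 120/1200 = 0.10, a_OM = 360/1200 = 0.30
  a_PO = 64/1280 = 0.05, a_FO = 448/1280 = 0.35, a_MO = 384/1280 = 0.30, a_OO = 256/1280 = 0.20
I − A =
  [   0.70    -0.10    -0.15    -0.05]
  [  -0.20     0.85    -0.10    -0.35]
  [  -0.20    -0.15     0.90    -0.30]
  [  -0.15    -0.25    -0.30     0.80]
Compute the cofactors C_ij = (−1)^(i+j)·(3×3 minor ij) of I−A; the adjugate is their transpose:
adj(I−A) = Cᵀ =
  [ 0.421500   0.105750   0.121375   0.118125]
  [ 0.214750   0.400500   0.163625   0.250000]
  [ 0.203625   0.158375   0.384625   0.226250]
  [ 0.222500   0.204375   0.218125   0.475000]
det(I−A) = Σ_j (I−A)_1j·C_1j = (0.70)(0.421500) + (-0.10)(0.214750) + (-0.15)(0.203625) + (-0.05)(0.222500) = 0.23190625
(I − A)⁻¹ = adj(I−A) / det(I−A) ≈
  [   1.8175     0.4560     0.5234     0.5094]
  [   0.9260     1.7270     0.7056     1.0780]
  [   0.8780     0.6829     1.6585     0.9756]
  [   0.9594     0.8813     0.9406     2.0482]
First solve x = (I − A)⁻¹ d = adj(I−A)·d / det(I−A); in particular x_O = (0.222500·720 + 0.204375·120 + 0.218125·620 + 0.475000·320) / 0.23190625 = 471.9625 / 0.23190625 ≈ 2035.1435.
Intermediate flow from M to O: z_MO = a_MO · x_O = 0.30 × 471.9625 / 0.23190625 = 141.58875 / 0.23190625 ≈ 610.54.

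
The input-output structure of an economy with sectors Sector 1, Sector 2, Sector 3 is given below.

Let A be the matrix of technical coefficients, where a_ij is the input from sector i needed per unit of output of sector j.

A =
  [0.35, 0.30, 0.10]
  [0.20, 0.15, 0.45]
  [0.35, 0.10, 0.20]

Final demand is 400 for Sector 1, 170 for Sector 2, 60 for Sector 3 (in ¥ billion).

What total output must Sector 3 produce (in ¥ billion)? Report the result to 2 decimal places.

I − A =
  [   0.65    -0.30    -0.10]
  [  -0.20     0.85    -0.45]
  [  -0.35    -0.10     0.80]
Cofactors of I−A, C_ij = (−1)^(i+j)·(minor ij) (rows/columns in the sector order above):
  C_11 = (0.85)(0.80) − (-0.45)(-0.10) = 0.6350
  C_12 = −[(-0.20)(0.80) − (-0.45)(-0.35)] = 0.3175
  C_13 = (-0.20)(-0.10) − (0.85)(-0.35) = 0.3175
  C_21 = −[(-0.30)(0.80) − (-0.10)(-0.10)] = 0.2500
  C_22 = (0.65)(0.80) − (-0.10)(-0.35) = 0.4850
  C_23 = −[(0.65)(-0.10) − (-0.30)(-0.35)] = 0.1700
  C_31 = (-0.30)(-0.45) − (-0.10)(0.85) = 0.2200
  C_32 = −[(0.65)(-0.45) − (-0.10)(-0.20)] = 0.3125
  C_33 = (0.65)(0.85) − (-0.30)(-0.20) = 0.4925
det(I−A) = Σ_j (I−A)_1j·C_1j = (0.65)(0.6350) + (-0.30)(0.3175) + (-0.10)(0.3175) = 0.28575
adj(I−A) = Cᵀ =
  [ 0.6350   0.2500   0.2200]
  [ 0.3175   0.4850   0.3125]
  [ 0.3175   0.1700   0.4925]
(I − A)⁻¹ = adj(I−A) / det(I−A) ≈
  [   2.2222     0.8749     0.7699]
  [   1.1111     1.6973     1.0936]
  [   1.1111     0.5949     1.7235]
x = (I − A)⁻¹ d = adj(I−A)·d / det(I−A), with det(I−A) = 0.28575:
  x_1 = (0.6350·400 + 0.2500·170 + 0.2200·60) / 0.28575 = 309.70 / 0.28575 ≈ 1083.81
  x_2 = (0.3175·400 + 0.4850·170 + 0.3125·60) / 0.28575 = 228.20 / 0.28575 ≈ 798.60
  x_3 = (0.3175·400 + 0.1700·170 + 0.4925·60) / 0.28575 = 185.45 / 0.28575 ≈ 648.99

x_3 = 648.99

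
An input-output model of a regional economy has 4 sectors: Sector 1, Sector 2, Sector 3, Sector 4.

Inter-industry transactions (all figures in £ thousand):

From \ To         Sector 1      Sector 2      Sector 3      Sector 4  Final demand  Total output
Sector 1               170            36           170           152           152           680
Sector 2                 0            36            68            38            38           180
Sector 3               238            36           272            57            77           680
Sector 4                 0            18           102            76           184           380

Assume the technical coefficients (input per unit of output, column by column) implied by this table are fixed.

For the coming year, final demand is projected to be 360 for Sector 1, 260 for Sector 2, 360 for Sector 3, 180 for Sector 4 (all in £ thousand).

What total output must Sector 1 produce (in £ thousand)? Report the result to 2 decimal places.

Technical coefficients a_ij = z_ij / X_j:
  a_11 = 170/680 = 0.25, a_21 = 0/680 = 0.00, a_31 = 238/680 = 0.35, a_41 = 0/680 = 0.00
  a_12 = 36/180 = 0.20, a_22 = 36/180 = 0.20, a_32 = 36/180 = 0.20, a_42 = 18/180 = 0.10
  a_13 = 170/680 = 0.25, a_23 = 68/680 = 0.10, a_33 = 272/680 = 0.40, a_43 = 102/680 = 0.15
  a_14 = 152/380 = 0.40, a_24 = 38/380 = 0.10, a_34 = 57/380 = 0.15, a_44 = 76/380 = 0.20
I − A =
  [   0.75    -0.20    -0.25    -0.40]
  [   0.00     0.80    -0.10    -0.10]
  [  -0.35    -0.20     0.60    -0.15]
  [   0.00    -0.10    -0.15     0.80]
Compute the cofactors C_ij = (−1)^(i+j)·(3×3 minor ij) of I−A; the adjugate is their transpose:
adj(I−A) = Cᵀ =
  [ 0.339500   0.171250   0.228500   0.234000]
  [ 0.033250   0.252125   0.071250   0.061500]
  [ 0.220500   0.201250   0.472500   0.224000]
  [ 0.045500   0.069250   0.097500   0.268000]
det(I−A) = Σ_j (I−A)_1j·C_1j = (0.75)(0.339500) + (-0.20)(0.033250) + (-0.25)(0.220500) + (-0.40)(0.045500) = 0.17465
(I − A)⁻¹ = adj(I−A) / det(I−A) ≈
  [   1.9439     0.9805     1.3083     1.3398]
  [   0.1904     1.4436     0.4080     0.3521]
  [   1.2625     1.1523     2.7054     1.2826]
  [   0.2605     0.3965     0.5583     1.5345]
x = (I − A)⁻¹ d = adj(I−A)·d / det(I−A), with det(I−A) = 0.17465:
  x_1 = (0.339500·360 + 0.171250·260 + 0.228500·360 + 0.234000·180) / 0.17465 = 291.125 / 0.17465 ≈ 1666.91
  x_2 = (0.033250·360 + 0.252125·260 + 0.071250·360 + 0.061500·180) / 0.17465 = 114.2425 / 0.17465 ≈ 654.12
  x_3 = (0.220500·360 + 0.201250·260 + 0.472500·360 + 0.224000·180) / 0.17465 = 342.125 / 0.17465 ≈ 1958.92
  x_4 = (0.045500·360 + 0.069250·260 + 0.097500·360 + 0.268000·180) / 0.17465 = 117.725 / 0.17465 ≈ 674.06

x_1 = 1666.91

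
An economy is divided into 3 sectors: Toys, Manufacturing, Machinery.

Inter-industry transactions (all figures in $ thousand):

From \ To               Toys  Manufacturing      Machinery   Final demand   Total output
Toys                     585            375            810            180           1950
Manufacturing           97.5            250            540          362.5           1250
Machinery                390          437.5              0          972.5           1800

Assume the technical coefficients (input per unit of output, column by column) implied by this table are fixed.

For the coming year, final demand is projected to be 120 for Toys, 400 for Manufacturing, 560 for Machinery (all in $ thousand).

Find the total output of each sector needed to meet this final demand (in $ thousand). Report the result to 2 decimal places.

x_1 = 1387.49, x_2 = 1036.87, x_3 = 1200.40

Technical coefficients a_ij = z_ij / X_j:
  a_11 = 585/1950 = 0.30, a_21 = 97.5/1950 = 0.05, a_31 = 390/1950 = 0.20
  a_12 = 375/1250 = 0.30, a_22 = 250/1250 = 0.20, a_32 = 437.5/1250 = 0.35
  a_13 = 810/1800 = 0.45, a_23 = 540/1800 = 0.30, a_33 = 0/1800 = 0.00
I − A =
  [   0.70    -0.30    -0.45]
  [  -0.05     0.80    -0.30]
  [  -0.20    -0.35     1.00]
Cofactors of I−A, C_ij = (−1)^(i+j)·(minor ij) (rows/columns in the sector order above):
  C_11 = (0.80)(1.00) − (-0.30)(-0.35) = 0.6950
  C_12 = −[(-0.05)(1.00) − (-0.30)(-0.20)] = 0.1100
  C_13 = (-0.05)(-0.35) − (0.80)(-0.20) = 0.1775
  C_21 = −[(-0.30)(1.00) − (-0.45)(-0.35)] = 0.4575
  C_22 = (0.70)(1.00) − (-0.45)(-0.20) = 0.6100
  C_23 = −[(0.70)(-0.35) − (-0.30)(-0.20)] = 0.3050
  C_31 = (-0.30)(-0.30) − (-0.45)(0.80) = 0.4500
  C_32 = −[(0.70)(-0.30) − (-0.45)(-0.05)] = 0.2325
  C_33 = (0.70)(0.80) − (-0.30)(-0.05) = 0.5450
det(I−A) = Σ_j (I−A)_1j·C_1j = (0.70)(0.6950) + (-0.30)(0.1100) + (-0.45)(0.1775) = 0.373625
adj(I−A) = Cᵀ =
  [ 0.6950   0.4575   0.4500]
  [ 0.1100   0.6100   0.2325]
  [ 0.1775   0.3050   0.5450]
(I − A)⁻¹ = adj(I−A) / det(I−A) ≈
  [   1.8602     1.2245     1.2044]
  [   0.2944     1.6327     0.6223]
  [   0.4751     0.8163     1.4587]
x = (I − A)⁻¹ d = adj(I−A)·d / det(I−A), with det(I−A) = 0.373625:
  x_1 = (0.6950·120 + 0.4575·400 + 0.4500·560) / 0.373625 = 518.40 / 0.373625 ≈ 1387.49
  x_2 = (0.1100·120 + 0.6100·400 + 0.2325·560) / 0.373625 = 387.40 / 0.373625 ≈ 1036.87
  x_3 = (0.1775·120 + 0.3050·400 + 0.5450·560) / 0.373625 = 448.50 / 0.373625 ≈ 1200.40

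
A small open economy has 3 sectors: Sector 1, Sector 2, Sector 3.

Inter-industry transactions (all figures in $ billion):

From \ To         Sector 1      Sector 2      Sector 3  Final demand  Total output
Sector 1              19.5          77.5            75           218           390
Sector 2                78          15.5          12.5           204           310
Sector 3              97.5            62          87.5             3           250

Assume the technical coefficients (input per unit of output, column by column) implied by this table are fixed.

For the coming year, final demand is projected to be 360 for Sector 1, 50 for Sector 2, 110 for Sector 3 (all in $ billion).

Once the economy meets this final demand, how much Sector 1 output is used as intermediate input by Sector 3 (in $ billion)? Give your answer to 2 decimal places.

z_13 = 135.06

Technical coefficients a_ij = z_ij / X_j:
  a_11 = 19.5/390 = 0.05, a_21 = 78/390 = 0.20, a_31 = 97.5/390 = 0.25
  a_12 = 77.5/310 = 0.25, a_22 = 15.5/310 = 0.05, a_32 = 62/310 = 0.20
  a_13 = 75/250 = 0.30, a_23 = 12.5/250 = 0.05, a_33 = 87.5/250 = 0.35
I − A =
  [   0.95    -0.25    -0.30]
  [  -0.20     0.95    -0.05]
  [  -0.25    -0.20     0.65]
Cofactors of I−A, C_ij = (−1)^(i+j)·(minor ij) (rows/columns in the sector order above):
  C_11 = (0.95)(0.65) − (-0.05)(-0.20) = 0.6075
  C_12 = −[(-0.20)(0.65) − (-0.05)(-0.25)] = 0.1425
  C_13 = (-0.20)(-0.20) − (0.95)(-0.25) = 0.2775
  C_21 = −[(-0.25)(0.65) − (-0.30)(-0.20)] = 0.2225
  C_22 = (0.95)(0.65) − (-0.30)(-0.25) = 0.5425
  C_23 = −[(0.95)(-0.20) − (-0.25)(-0.25)] = 0.2525
  C_31 = (-0.25)(-0.05) − (-0.30)(0.95) = 0.2975
  C_32 = −[(0.95)(-0.05) − (-0.30)(-0.20)] = 0.1075
  C_33 = (0.95)(0.95) − (-0.25)(-0.20) = 0.8525
det(I−A) = Σ_j (I−A)_1j·C_1j = (0.95)(0.6075) + (-0.25)(0.1425) + (-0.30)(0.2775) = 0.45825
adj(I−A) = Cᵀ =
  [ 0.6075   0.2225   0.2975]
  [ 0.1425   0.5425   0.1075]
  [ 0.2775   0.2525   0.8525]
(I − A)⁻¹ = adj(I−A) / det(I−A) ≈
  [   1.3257     0.4855     0.6492]
  [   0.3110     1.1839     0.2346]
  [   0.6056     0.5510     1.8603]
First solve x = (I − A)⁻¹ d = adj(I−A)·d / det(I−A); in particular x_3 = (0.2775·360 + 0.2525·50 + 0.8525·110) / 0.45825 = 206.30 / 0.45825 ≈ 450.1909.
Intermediate flow from 1 to 3: z_13 = a_13 · x_3 = 0.30 × 206.30 / 0.45825 = 61.89 / 0.45825 ≈ 135.06.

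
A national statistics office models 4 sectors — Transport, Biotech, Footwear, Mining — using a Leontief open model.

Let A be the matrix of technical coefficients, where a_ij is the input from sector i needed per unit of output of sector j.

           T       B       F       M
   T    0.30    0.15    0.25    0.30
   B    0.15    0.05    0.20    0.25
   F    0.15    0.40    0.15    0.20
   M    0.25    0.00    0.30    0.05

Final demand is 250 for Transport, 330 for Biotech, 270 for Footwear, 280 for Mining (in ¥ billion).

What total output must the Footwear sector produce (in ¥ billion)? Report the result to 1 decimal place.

I − A =
  [   0.70    -0.15    -0.25    -0.30]
  [  -0.15     0.95    -0.20    -0.25]
  [  -0.15    -0.40     0.85    -0.20]
  [  -0.25     0.00    -0.30     0.95]
Compute the cofactors C_ij = (−1)^(i+j)·(3×3 minor ij) of I−A; the adjugate is their transpose:
adj(I−A) = Cᵀ =
  [ 0.604125   0.243125   0.350875   0.328625]
  [ 0.215000   0.397875   0.235250   0.222125]
  [ 0.264875   0.264875   0.529750   0.264875]
  [ 0.242625   0.147625   0.259625   0.435000]
det(I−A) = Σ_j (I−A)_1j·C_1j = (0.70)(0.604125) + (-0.15)(0.215000) + (-0.25)(0.264875) + (-0.30)(0.242625) = 0.25163125
(I − A)⁻¹ = adj(I−A) / det(I−A) ≈
  [   2.4008     0.9662     1.3944     1.3060]
  [   0.8544     1.5812     0.9349     0.8827]
  [   1.0526     1.0526     2.1053     1.0526]
  [   0.9642     0.5867     1.0318     1.7287]
x = (I − A)⁻¹ d = adj(I−A)·d / det(I−A), with det(I−A) = 0.25163125:
  x_T = (0.604125·250 + 0.243125·330 + 0.350875·270 + 0.328625·280) / 0.25163125 = 418.01375 / 0.25163125 ≈ 1661.2
  x_B = (0.215000·250 + 0.397875·330 + 0.235250·270 + 0.222125·280) / 0.25163125 = 310.76125 / 0.25163125 ≈ 1235.0
  x_F = (0.264875·250 + 0.264875·330 + 0.529750·270 + 0.264875·280) / 0.25163125 = 370.825 / 0.25163125 ≈ 1473.7
  x_M = (0.242625·250 + 0.147625·330 + 0.259625·270 + 0.435000·280) / 0.25163125 = 301.27125 / 0.25163125 ≈ 1197.3

x_F = 1473.7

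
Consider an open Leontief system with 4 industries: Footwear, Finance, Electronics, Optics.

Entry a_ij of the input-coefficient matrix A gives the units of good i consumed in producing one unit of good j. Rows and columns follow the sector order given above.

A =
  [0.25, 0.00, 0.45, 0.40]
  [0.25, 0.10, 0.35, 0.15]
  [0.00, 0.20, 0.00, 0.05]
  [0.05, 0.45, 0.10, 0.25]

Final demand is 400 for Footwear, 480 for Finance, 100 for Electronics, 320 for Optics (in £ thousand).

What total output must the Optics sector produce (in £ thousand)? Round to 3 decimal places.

I − A =
  [   0.75     0.00    -0.45    -0.40]
  [  -0.25     0.90    -0.35    -0.15]
  [   0.00    -0.20     1.00    -0.05]
  [  -0.05    -0.45    -0.10     0.75]
Compute the cofactors C_ij = (−1)^(i+j)·(3×3 minor ij) of I−A; the adjugate is their transpose:
adj(I−A) = Cᵀ =
  [ 0.539625   0.265625   0.372375   0.365750]
  [ 0.194625   0.537625   0.298875   0.231250]
  [ 0.046875   0.125375   0.392625   0.076250]
  [ 0.159000   0.357000   0.256500   0.600000]
det(I−A) = Σ_j (I−A)_1j·C_1j = (0.75)(0.539625) + (0.00)(0.194625) + (-0.45)(0.046875) + (-0.40)(0.159000) = 0.320025
(I − A)⁻¹ = adj(I−A) / det(I−A) ≈
  [   1.6862     0.8300     1.1636     1.1429]
  [   0.6082     1.6799     0.9339     0.7226]
  [   0.1465     0.3918     1.2269     0.2383]
  [   0.4968     1.1155     0.8015     1.8749]
x = (I − A)⁻¹ d = adj(I−A)·d / det(I−A), with det(I−A) = 0.320025:
  x_1 = (0.539625·400 + 0.265625·480 + 0.372375·100 + 0.365750·320) / 0.320025 = 497.6275 / 0.320025 ≈ 1554.964
  x_2 = (0.194625·400 + 0.537625·480 + 0.298875·100 + 0.231250·320) / 0.320025 = 439.7975 / 0.320025 ≈ 1374.260
  x_3 = (0.046875·400 + 0.125375·480 + 0.392625·100 + 0.076250·320) / 0.320025 = 142.5925 / 0.320025 ≈ 445.567
  x_4 = (0.159000·400 + 0.357000·480 + 0.256500·100 + 0.600000·320) / 0.320025 = 452.61 / 0.320025 ≈ 1414.296

x_4 = 1414.296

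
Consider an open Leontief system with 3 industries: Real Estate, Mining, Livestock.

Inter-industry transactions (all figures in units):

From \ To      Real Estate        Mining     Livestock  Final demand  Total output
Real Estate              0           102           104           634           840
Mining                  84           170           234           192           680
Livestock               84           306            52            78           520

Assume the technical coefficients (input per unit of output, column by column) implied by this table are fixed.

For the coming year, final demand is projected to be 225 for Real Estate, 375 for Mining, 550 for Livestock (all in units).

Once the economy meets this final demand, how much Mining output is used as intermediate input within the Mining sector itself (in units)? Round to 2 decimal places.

z_22 = 361.28

Technical coefficients a_ij = z_ij / X_j:
  a_11 = 0/840 = 0.00, a_21 = 84/840 = 0.10, a_31 = 84/840 = 0.10
  a_12 = 102/680 = 0.15, a_22 = 170/680 = 0.25, a_32 = 306/680 = 0.45
  a_13 = 104/520 = 0.20, a_23 = 234/520 = 0.45, a_33 = 52/520 = 0.10
I − A =
  [   1.00    -0.15    -0.20]
  [  -0.10     0.75    -0.45]
  [  -0.10    -0.45     0.90]
Cofactors of I−A, C_ij = (−1)^(i+j)·(minor ij) (rows/columns in the sector order above):
  C_11 = (0.75)(0.90) − (-0.45)(-0.45) = 0.4725
  C_12 = −[(-0.10)(0.90) − (-0.45)(-0.10)] = 0.1350
  C_13 = (-0.10)(-0.45) − (0.75)(-0.10) = 0.1200
  C_21 = −[(-0.15)(0.90) − (-0.20)(-0.45)] = 0.2250
  C_22 = (1.00)(0.90) − (-0.20)(-0.10) = 0.8800
  C_23 = −[(1.00)(-0.45) − (-0.15)(-0.10)] = 0.4650
  C_31 = (-0.15)(-0.45) − (-0.20)(0.75) = 0.2175
  C_32 = −[(1.00)(-0.45) − (-0.20)(-0.10)] = 0.4700
  C_33 = (1.00)(0.75) − (-0.15)(-0.10) = 0.7350
det(I−A) = Σ_j (I−A)_1j·C_1j = (1.00)(0.4725) + (-0.15)(0.1350) + (-0.20)(0.1200) = 0.42825
adj(I−A) = Cᵀ =
  [ 0.4725   0.2250   0.2175]
  [ 0.1350   0.8800   0.4700]
  [ 0.1200   0.4650   0.7350]
(I − A)⁻¹ = adj(I−A) / det(I−A) ≈
  [   1.1033     0.5254     0.5079]
  [   0.3152     2.0549     1.0975]
  [   0.2802     1.0858     1.7163]
First solve x = (I − A)⁻¹ d = adj(I−A)·d / det(I−A); in particular x_2 = (0.1350·225 + 0.8800·375 + 0.4700·550) / 0.42825 = 618.875 / 0.42825 ≈ 1445.1255.
Intermediate flow from 2 to 2: z_22 = a_22 · x_2 = 0.25 × 618.875 / 0.42825 = 154.71875 / 0.42825 ≈ 361.28.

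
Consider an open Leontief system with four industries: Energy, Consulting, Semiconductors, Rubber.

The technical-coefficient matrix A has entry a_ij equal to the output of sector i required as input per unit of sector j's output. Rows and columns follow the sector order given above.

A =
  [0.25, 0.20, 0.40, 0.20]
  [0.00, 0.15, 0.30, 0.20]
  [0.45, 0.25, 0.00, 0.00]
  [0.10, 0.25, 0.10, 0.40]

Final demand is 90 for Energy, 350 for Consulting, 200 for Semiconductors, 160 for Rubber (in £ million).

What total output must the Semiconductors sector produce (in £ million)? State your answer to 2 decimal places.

I − A =
  [   0.75    -0.20    -0.40    -0.20]
  [   0.00     0.85    -0.30    -0.20]
  [  -0.45    -0.25     1.00     0.00]
  [  -0.10    -0.25    -0.10     0.60]
Compute the cofactors C_ij = (−1)^(i+j)·(3×3 minor ij) of I−A; the adjugate is their transpose:
adj(I−A) = Cᵀ =
  [ 0.41000   0.23500   0.25600   0.21500]
  [ 0.11000   0.31300   0.15200   0.14100]
  [ 0.21200   0.18400   0.32400   0.13200]
  [ 0.14950   0.20025   0.16000   0.40125]
det(I−A) = Σ_j (I−A)_1j·C_1j = (0.75)(0.41000) + (-0.20)(0.11000) + (-0.40)(0.21200) + (-0.20)(0.14950) = 0.1708
(I − A)⁻¹ = adj(I−A) / det(I−A) ≈
  [   2.4005     1.3759     1.4988     1.2588]
  [   0.6440     1.8326     0.8899     0.8255]
  [   1.2412     1.0773     1.8970     0.7728]
  [   0.8753     1.1724     0.9368     2.3492]
x = (I − A)⁻¹ d = adj(I−A)·d / det(I−A), with det(I−A) = 0.1708:
  x_1 = (0.41000·90 + 0.23500·350 + 0.25600·200 + 0.21500·160) / 0.1708 = 204.75 / 0.1708 ≈ 1198.77
  x_2 = (0.11000·90 + 0.31300·350 + 0.15200·200 + 0.14100·160) / 0.1708 = 172.41 / 0.1708 ≈ 1009.43
  x_3 = (0.21200·90 + 0.18400·350 + 0.32400·200 + 0.13200·160) / 0.1708 = 169.40 / 0.1708 ≈ 991.80
  x_4 = (0.14950·90 + 0.20025·350 + 0.16000·200 + 0.40125·160) / 0.1708 = 179.7425 / 0.1708 ≈ 1052.36

x_3 = 991.80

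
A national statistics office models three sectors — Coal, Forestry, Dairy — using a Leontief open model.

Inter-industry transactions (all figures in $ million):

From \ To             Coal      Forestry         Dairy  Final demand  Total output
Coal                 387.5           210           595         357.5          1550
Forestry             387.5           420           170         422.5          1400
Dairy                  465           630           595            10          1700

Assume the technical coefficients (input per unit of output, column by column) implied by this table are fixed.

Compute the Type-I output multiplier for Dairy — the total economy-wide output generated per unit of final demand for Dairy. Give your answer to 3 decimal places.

m_D = 5.490

Technical coefficients a_ij = z_ij / X_j:
  a_CC = 387.5/1550 = 0.25, a_FC = 387.5/1550 = 0.25, a_DC = 465/1550 = 0.30
  a_CF = 210/1400 = 0.15, a_FF = 420/1400 = 0.30, a_DF = 630/1400 = 0.45
  a_CD = 595/1700 = 0.35, a_FD = 170/1700 = 0.10, a_DD = 595/1700 = 0.35
I − A =
  [   0.75    -0.15    -0.35]
  [  -0.25     0.70    -0.10]
  [  -0.30    -0.45     0.65]
Cofactors of I−A, C_ij = (−1)^(i+j)·(minor ij) (rows/columns in the sector order above):
  C_11 = (0.70)(0.65) − (-0.10)(-0.45) = 0.4100
  C_12 = −[(-0.25)(0.65) − (-0.10)(-0.30)] = 0.1925
  C_13 = (-0.25)(-0.45) − (0.70)(-0.30) = 0.3225
  C_21 = −[(-0.15)(0.65) − (-0.35)(-0.45)] = 0.2550
  C_22 = (0.75)(0.65) − (-0.35)(-0.30) = 0.3825
  C_23 = −[(0.75)(-0.45) − (-0.15)(-0.30)] = 0.3825
  C_31 = (-0.15)(-0.10) − (-0.35)(0.70) = 0.2600
  C_32 = −[(0.75)(-0.10) − (-0.35)(-0.25)] = 0.1625
  C_33 = (0.75)(0.70) − (-0.15)(-0.25) = 0.4875
det(I−A) = Σ_j (I−A)_1j·C_1j = (0.75)(0.4100) + (-0.15)(0.1925) + (-0.35)(0.3225) = 0.16575
adj(I−A) = Cᵀ =
  [ 0.4100   0.2550   0.2600]
  [ 0.1925   0.3825   0.1625]
  [ 0.3225   0.3825   0.4875]
(I − A)⁻¹ = adj(I−A) / det(I−A) ≈
  [   2.4736     1.5385     1.5686]
  [   1.1614     2.3077     0.9804]
  [   1.9457     2.3077     2.9412]
The output multiplier for sector j is the column-j sum of the Leontief inverse (I − A)⁻¹ = adj(I−A) / det(I−A).
Column D of adj(I−A): (0.2600, 0.1625, 0.4875); det(I−A) = 0.16575.
m_D = (0.2600 + 0.1625 + 0.4875) / 0.16575 = 0.91 / 0.16575 ≈ 5.490.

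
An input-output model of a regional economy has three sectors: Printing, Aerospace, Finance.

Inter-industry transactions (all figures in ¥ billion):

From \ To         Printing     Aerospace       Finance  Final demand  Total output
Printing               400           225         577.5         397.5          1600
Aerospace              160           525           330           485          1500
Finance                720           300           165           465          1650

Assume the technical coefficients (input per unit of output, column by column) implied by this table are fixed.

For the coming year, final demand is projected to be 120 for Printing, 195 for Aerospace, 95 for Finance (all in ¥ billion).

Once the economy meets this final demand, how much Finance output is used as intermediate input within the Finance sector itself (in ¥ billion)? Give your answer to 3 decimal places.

Technical coefficients a_ij = z_ij / X_j:
  a_11 = 400/1600 = 0.25, a_21 = 160/1600 = 0.10, a_31 = 720/1600 = 0.45
  a_12 = 225/1500 = 0.15, a_22 = 525/1500 = 0.35, a_32 = 300/1500 = 0.20
  a_13 = 577.5/1650 = 0.35, a_23 = 330/1650 = 0.20, a_33 = 165/1650 = 0.10
I − A =
  [   0.75    -0.15    -0.35]
  [  -0.10     0.65    -0.20]
  [  -0.45    -0.20     0.90]
Cofactors of I−A, C_ij = (−1)^(i+j)·(minor ij) (rows/columns in the sector order above):
  C_11 = (0.65)(0.90) − (-0.20)(-0.20) = 0.5450
  C_12 = −[(-0.10)(0.90) − (-0.20)(-0.45)] = 0.1800
  C_13 = (-0.10)(-0.20) − (0.65)(-0.45) = 0.3125
  C_21 = −[(-0.15)(0.90) − (-0.35)(-0.20)] = 0.2050
  C_22 = (0.75)(0.90) − (-0.35)(-0.45) = 0.5175
  C_23 = −[(0.75)(-0.20) − (-0.15)(-0.45)] = 0.2175
  C_31 = (-0.15)(-0.20) − (-0.35)(0.65) = 0.2575
  C_32 = −[(0.75)(-0.20) − (-0.35)(-0.10)] = 0.1850
  C_33 = (0.75)(0.65) − (-0.15)(-0.10) = 0.4725
det(I−A) = Σ_j (I−A)_1j·C_1j = (0.75)(0.5450) + (-0.15)(0.1800) + (-0.35)(0.3125) = 0.272375
adj(I−A) = Cᵀ =
  [ 0.5450   0.2050   0.2575]
  [ 0.1800   0.5175   0.1850]
  [ 0.3125   0.2175   0.4725]
(I − A)⁻¹ = adj(I−A) / det(I−A) ≈
  [   2.0009     0.7526     0.9454]
  [   0.6609     1.9000     0.6792]
  [   1.1473     0.7985     1.7347]
First solve x = (I − A)⁻¹ d = adj(I−A)·d / det(I−A); in particular x_3 = (0.3125·120 + 0.2175·195 + 0.4725·95) / 0.272375 = 124.80 / 0.272375 ≈ 458.19183.
Intermediate flow from 3 to 3: z_33 = a_33 · x_3 = 0.10 × 124.80 / 0.272375 = 12.48 / 0.272375 ≈ 45.819.

z_33 = 45.819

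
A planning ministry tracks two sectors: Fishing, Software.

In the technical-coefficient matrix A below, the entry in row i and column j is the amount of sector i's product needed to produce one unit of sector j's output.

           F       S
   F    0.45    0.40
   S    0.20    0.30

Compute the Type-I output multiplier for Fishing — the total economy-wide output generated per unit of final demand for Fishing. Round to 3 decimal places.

I − A =
  [   0.55    -0.40]
  [  -0.20     0.70]
det(I−A) = (0.55)(0.70) − (-0.40)(-0.20) = 0.3050
adj(I−A) = [[0.70, 0.40], [0.20, 0.55]]
(I − A)⁻¹ = adj(I−A) / det(I−A) ≈
  [   2.2951     1.3115]
  [   0.6557     1.8033]
The output multiplier for sector j is the column-j sum of the Leontief inverse (I − A)⁻¹ = adj(I−A) / det(I−A).
Column F of adj(I−A): (0.70, 0.20); det(I−A) = 0.3050.
m_F = (0.70 + 0.20) / 0.3050 = 0.90 / 0.3050 ≈ 2.951.

m_F = 2.951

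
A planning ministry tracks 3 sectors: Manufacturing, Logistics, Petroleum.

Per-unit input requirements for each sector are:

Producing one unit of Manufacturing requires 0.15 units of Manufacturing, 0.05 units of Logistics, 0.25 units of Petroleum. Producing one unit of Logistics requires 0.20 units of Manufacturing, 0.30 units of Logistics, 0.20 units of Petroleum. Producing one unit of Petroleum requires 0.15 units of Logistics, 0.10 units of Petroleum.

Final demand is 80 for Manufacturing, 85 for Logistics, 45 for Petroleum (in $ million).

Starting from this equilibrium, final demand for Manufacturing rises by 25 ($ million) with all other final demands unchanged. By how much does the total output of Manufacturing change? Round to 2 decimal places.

I − A =
  [   0.85    -0.20     0.00]
  [  -0.05     0.70    -0.15]
  [  -0.25    -0.20     0.90]
Cofactors of I−A, C_ij = (−1)^(i+j)·(minor ij) (rows/columns in the sector order above):
  C_11 = (0.70)(0.90) − (-0.15)(-0.20) = 0.6000
  C_12 = −[(-0.05)(0.90) − (-0.15)(-0.25)] = 0.0825
  C_13 = (-0.05)(-0.20) − (0.70)(-0.25) = 0.1850
  C_21 = −[(-0.20)(0.90) − (0.00)(-0.20)] = 0.1800
  C_22 = (0.85)(0.90) − (0.00)(-0.25) = 0.7650
  C_23 = −[(0.85)(-0.20) − (-0.20)(-0.25)] = 0.2200
  C_31 = (-0.20)(-0.15) − (0.00)(0.70) = 0.0300
  C_32 = −[(0.85)(-0.15) − (0.00)(-0.05)] = 0.1275
  C_33 = (0.85)(0.70) − (-0.20)(-0.05) = 0.5850
det(I−A) = Σ_j (I−A)_1j·C_1j = (0.85)(0.6000) + (-0.20)(0.0825) + (0.00)(0.1850) = 0.4935
adj(I−A) = Cᵀ =
  [ 0.6000   0.1800   0.0300]
  [ 0.0825   0.7650   0.1275]
  [ 0.1850   0.2200   0.5850]
(I − A)⁻¹ = adj(I−A) / det(I−A) ≈
  [   1.2158     0.3647     0.0608]
  [   0.1672     1.5502     0.2584]
  [   0.3749     0.4458     1.1854]
Δx = (I − A)⁻¹ Δd with Δd having +25 in the Manufacturing component and 0 elsewhere.
So Δx_M = L_MM · (+25), where L_MM = adj(I−A)_MM / det(I−A) = 0.6000 / 0.4935.
Δx_M = 0.6000 × (+25) / 0.4935 = 15.00 / 0.4935 ≈ 30.40.

Δx_M = 30.40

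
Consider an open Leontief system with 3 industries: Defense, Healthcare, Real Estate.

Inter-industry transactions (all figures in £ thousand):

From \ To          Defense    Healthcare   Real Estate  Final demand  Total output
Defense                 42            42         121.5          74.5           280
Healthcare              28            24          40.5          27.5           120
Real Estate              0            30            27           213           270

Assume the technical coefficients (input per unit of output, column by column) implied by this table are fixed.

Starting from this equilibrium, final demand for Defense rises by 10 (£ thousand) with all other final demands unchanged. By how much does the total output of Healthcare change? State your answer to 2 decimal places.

Technical coefficients a_ij = z_ij / X_j:
  a_11 = 42/280 = 0.15, a_21 = 28/280 = 0.10, a_31 = 0/280 = 0.00
  a_12 = 42/120 = 0.35, a_22 = 24/120 = 0.20, a_32 = 30/120 = 0.25
  a_13 = 121.5/270 = 0.45, a_23 = 40.5/270 = 0.15, a_33 = 27/270 = 0.10
I − A =
  [   0.85    -0.35    -0.45]
  [  -0.10     0.80    -0.15]
  [   0.00    -0.25     0.90]
Cofactors of I−A, C_ij = (−1)^(i+j)·(minor ij) (rows/columns in the sector order above):
  C_11 = (0.80)(0.90) − (-0.15)(-0.25) = 0.6825
  C_12 = −[(-0.10)(0.90) − (-0.15)(0.00)] = 0.0900
  C_13 = (-0.10)(-0.25) − (0.80)(0.00) = 0.0250
  C_21 = −[(-0.35)(0.90) − (-0.45)(-0.25)] = 0.4275
  C_22 = (0.85)(0.90) − (-0.45)(0.00) = 0.7650
  C_23 = −[(0.85)(-0.25) − (-0.35)(0.00)] = 0.2125
  C_31 = (-0.35)(-0.15) − (-0.45)(0.80) = 0.4125
  C_32 = −[(0.85)(-0.15) − (-0.45)(-0.10)] = 0.1725
  C_33 = (0.85)(0.80) − (-0.35)(-0.10) = 0.6450
det(I−A) = Σ_j (I−A)_1j·C_1j = (0.85)(0.6825) + (-0.35)(0.0900) + (-0.45)(0.0250) = 0.537375
adj(I−A) = Cᵀ =
  [ 0.6825   0.4275   0.4125]
  [ 0.0900   0.7650   0.1725]
  [ 0.0250   0.2125   0.6450]
(I − A)⁻¹ = adj(I−A) / det(I−A) ≈
  [   1.2701     0.7955     0.7676]
  [   0.1675     1.4236     0.3210]
  [   0.0465     0.3954     1.2003]
Δx = (I − A)⁻¹ Δd with Δd having +10 in the Defense component and 0 elsewhere.
So Δx_2 = L_21 · (+10), where L_21 = adj(I−A)_21 / det(I−A) = 0.0900 / 0.537375.
Δx_2 = 0.0900 × (+10) / 0.537375 = 0.90 / 0.537375 ≈ 1.67.

Δx_2 = 1.67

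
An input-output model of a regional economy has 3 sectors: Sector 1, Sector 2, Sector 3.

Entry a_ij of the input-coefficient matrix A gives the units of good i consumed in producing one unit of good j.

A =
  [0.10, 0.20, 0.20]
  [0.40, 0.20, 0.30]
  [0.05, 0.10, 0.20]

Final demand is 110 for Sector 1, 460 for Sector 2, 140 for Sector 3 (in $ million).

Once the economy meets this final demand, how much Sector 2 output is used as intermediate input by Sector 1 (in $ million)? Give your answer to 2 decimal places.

I − A =
  [   0.90    -0.20    -0.20]
  [  -0.40     0.80    -0.30]
  [  -0.05    -0.10     0.80]
Cofactors of I−A, C_ij = (−1)^(i+j)·(minor ij) (rows/columns in the sector order above):
  C_11 = (0.80)(0.80) − (-0.30)(-0.10) = 0.6100
  C_12 = −[(-0.40)(0.80) − (-0.30)(-0.05)] = 0.3350
  C_13 = (-0.40)(-0.10) − (0.80)(-0.05) = 0.0800
  C_21 = −[(-0.20)(0.80) − (-0.20)(-0.10)] = 0.1800
  C_22 = (0.90)(0.80) − (-0.20)(-0.05) = 0.7100
  C_23 = −[(0.90)(-0.10) − (-0.20)(-0.05)] = 0.1000
  C_31 = (-0.20)(-0.30) − (-0.20)(0.80) = 0.2200
  C_32 = −[(0.90)(-0.30) − (-0.20)(-0.40)] = 0.3500
  C_33 = (0.90)(0.80) − (-0.20)(-0.40) = 0.6400
det(I−A) = Σ_j (I−A)_1j·C_1j = (0.90)(0.6100) + (-0.20)(0.3350) + (-0.20)(0.0800) = 0.4660
adj(I−A) = Cᵀ =
  [ 0.6100   0.1800   0.2200]
  [ 0.3350   0.7100   0.3500]
  [ 0.0800   0.1000   0.6400]
(I − A)⁻¹ = adj(I−A) / det(I−A) ≈
  [   1.3090     0.3863     0.4721]
  [   0.7189     1.5236     0.7511]
  [   0.1717     0.2146     1.3734]
First solve x = (I − A)⁻¹ d = adj(I−A)·d / det(I−A); in particular x_1 = (0.6100·110 + 0.1800·460 + 0.2200·140) / 0.4660 = 180.70 / 0.4660 ≈ 387.7682.
Intermediate flow from 2 to 1: z_21 = a_21 · x_1 = 0.40 × 180.70 / 0.4660 = 72.28 / 0.4660 ≈ 155.11.

z_21 = 155.11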